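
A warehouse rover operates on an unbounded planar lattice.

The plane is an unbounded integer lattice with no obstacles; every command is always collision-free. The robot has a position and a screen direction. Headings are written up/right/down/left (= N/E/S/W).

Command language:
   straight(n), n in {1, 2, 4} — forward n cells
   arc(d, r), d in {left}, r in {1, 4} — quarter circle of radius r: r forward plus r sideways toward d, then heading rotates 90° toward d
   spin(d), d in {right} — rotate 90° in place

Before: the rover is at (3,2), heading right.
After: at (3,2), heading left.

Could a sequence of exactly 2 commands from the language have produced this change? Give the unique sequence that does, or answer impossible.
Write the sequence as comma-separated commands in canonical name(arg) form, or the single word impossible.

key: (3,2) unmoved — no command in the sequence translates
start: at (3,2), heading right
t=1 spin(right) ⇒ at (3,2), heading down
t=2 spin(right) ⇒ at (3,2), heading left
no other 2-command option fits: unique.

spin(right), spin(right)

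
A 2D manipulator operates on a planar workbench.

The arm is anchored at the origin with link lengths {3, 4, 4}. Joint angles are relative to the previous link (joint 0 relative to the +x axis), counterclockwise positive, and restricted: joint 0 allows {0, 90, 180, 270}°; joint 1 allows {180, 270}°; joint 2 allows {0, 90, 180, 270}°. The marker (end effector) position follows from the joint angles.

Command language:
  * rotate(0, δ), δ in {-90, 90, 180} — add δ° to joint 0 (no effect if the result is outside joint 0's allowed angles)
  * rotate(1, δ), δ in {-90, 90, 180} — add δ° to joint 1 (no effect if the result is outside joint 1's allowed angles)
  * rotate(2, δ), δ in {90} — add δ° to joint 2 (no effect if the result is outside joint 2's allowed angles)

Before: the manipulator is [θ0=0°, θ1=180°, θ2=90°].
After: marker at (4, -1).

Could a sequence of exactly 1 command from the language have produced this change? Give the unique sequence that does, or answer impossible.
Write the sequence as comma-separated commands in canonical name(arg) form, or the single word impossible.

from: [θ0=0°, θ1=180°, θ2=90°]
step 1 (rotate(0, 90)): [θ0=90°, θ1=180°, θ2=90°]
no other 1-command option fits: unique.

rotate(0, 90)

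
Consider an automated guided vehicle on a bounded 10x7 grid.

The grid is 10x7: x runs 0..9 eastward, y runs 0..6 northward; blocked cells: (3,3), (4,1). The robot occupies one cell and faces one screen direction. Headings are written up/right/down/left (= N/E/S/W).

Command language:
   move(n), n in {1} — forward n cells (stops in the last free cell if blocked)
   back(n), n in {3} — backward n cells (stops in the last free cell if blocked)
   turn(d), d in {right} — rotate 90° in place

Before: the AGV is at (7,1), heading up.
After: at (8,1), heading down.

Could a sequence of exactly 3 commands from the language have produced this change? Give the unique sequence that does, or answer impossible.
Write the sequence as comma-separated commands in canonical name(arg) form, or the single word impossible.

turn(right), move(1), turn(right)

key: cell and facing (now S) both changed — the 3 commands mix motion and turning
from: at (7,1), heading up
t=1 turn(right) ⇒ at (7,1), heading right
t=2 move(1) ⇒ at (8,1), heading right
t=3 turn(right) ⇒ at (8,1), heading down
no other 3-command option fits: unique.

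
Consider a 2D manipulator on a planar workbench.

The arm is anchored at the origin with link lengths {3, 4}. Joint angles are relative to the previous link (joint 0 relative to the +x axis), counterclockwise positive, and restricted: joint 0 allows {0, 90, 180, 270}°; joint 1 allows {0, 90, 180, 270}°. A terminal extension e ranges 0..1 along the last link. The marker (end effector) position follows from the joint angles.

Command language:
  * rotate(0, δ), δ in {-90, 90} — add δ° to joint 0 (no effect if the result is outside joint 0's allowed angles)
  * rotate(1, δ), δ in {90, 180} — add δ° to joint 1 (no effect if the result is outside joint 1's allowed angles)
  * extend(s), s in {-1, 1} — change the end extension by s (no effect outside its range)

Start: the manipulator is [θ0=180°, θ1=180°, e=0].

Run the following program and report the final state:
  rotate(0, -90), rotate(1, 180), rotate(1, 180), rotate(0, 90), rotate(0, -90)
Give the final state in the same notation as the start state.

begin: [θ0=180°, θ1=180°, e=0]
step 1 (rotate(0, -90)): [θ0=90°, θ1=180°, e=0]
step 2 (rotate(1, 180)): [θ0=90°, θ1=0°, e=0]
step 3 (rotate(1, 180)): [θ0=90°, θ1=180°, e=0]
step 4 (rotate(0, 90)): [θ0=180°, θ1=180°, e=0]
step 5 (rotate(0, -90)): [θ0=90°, θ1=180°, e=0]

[θ0=90°, θ1=180°, e=0]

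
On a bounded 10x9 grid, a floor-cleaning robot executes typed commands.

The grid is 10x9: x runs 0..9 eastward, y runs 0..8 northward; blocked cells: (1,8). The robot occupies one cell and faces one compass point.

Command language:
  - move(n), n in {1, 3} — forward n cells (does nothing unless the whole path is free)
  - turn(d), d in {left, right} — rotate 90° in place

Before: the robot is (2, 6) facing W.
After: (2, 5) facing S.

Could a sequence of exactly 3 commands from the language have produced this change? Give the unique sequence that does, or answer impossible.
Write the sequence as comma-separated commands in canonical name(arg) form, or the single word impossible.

key: order matters: swapping move(3) and move(1) lands elsewhere
begin: (2, 6) facing W
1. move(3) → (2, 6) facing W
2. turn(left) → (2, 6) facing S
3. move(1) → (2, 5) facing S
uniquely the one of 64 3-step routes that fits.

move(3), turn(left), move(1)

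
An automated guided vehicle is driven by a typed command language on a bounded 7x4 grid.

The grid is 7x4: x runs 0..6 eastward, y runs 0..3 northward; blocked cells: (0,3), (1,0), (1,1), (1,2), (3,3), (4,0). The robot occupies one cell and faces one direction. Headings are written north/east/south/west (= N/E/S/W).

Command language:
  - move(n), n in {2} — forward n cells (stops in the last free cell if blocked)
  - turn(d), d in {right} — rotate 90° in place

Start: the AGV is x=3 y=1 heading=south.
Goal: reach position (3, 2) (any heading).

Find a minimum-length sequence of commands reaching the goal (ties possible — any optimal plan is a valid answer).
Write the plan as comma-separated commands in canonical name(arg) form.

t0: x=3 y=1 heading=south
[1] after turn(right): x=3 y=1 heading=west
[2] after turn(right): x=3 y=1 heading=north
[3] after move(2): x=3 y=2 heading=north
minimal: 3 command(s), checked below 3.

turn(right), turn(right), move(2)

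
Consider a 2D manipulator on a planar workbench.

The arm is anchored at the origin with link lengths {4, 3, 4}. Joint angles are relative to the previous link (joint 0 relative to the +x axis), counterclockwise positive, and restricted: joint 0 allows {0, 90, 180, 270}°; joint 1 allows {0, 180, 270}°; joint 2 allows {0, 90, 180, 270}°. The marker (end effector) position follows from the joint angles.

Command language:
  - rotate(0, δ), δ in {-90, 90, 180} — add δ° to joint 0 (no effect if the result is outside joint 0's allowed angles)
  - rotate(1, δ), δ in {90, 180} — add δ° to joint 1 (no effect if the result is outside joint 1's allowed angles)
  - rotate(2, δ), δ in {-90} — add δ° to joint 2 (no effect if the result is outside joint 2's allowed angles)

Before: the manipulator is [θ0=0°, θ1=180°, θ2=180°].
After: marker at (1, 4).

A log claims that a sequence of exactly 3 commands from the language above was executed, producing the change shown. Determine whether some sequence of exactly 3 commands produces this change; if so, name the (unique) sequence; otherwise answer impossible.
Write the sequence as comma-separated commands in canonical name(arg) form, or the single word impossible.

initial: [θ0=0°, θ1=180°, θ2=180°]
t=1 rotate(2, -90) ⇒ [θ0=0°, θ1=180°, θ2=90°]
t=2 rotate(2, -90) ⇒ [θ0=0°, θ1=180°, θ2=0°]
t=3 rotate(2, -90) ⇒ [θ0=0°, θ1=180°, θ2=270°]
no rival 3-sequence matches.

rotate(2, -90), rotate(2, -90), rotate(2, -90)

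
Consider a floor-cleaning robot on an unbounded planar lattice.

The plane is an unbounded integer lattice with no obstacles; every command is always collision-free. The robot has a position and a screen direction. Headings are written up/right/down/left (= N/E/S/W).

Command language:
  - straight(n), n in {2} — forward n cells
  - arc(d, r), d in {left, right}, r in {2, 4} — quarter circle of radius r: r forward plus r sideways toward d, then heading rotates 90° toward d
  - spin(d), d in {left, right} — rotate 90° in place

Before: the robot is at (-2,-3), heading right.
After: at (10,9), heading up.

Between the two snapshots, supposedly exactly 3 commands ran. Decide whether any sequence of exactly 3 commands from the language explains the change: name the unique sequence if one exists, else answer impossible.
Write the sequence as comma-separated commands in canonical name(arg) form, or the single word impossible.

key: cell and facing (now N) both changed — the 3 commands mix motion and turning
t0: at (-2,-3), heading right
t=1 arc(left, 4) ⇒ at (2,1), heading up
t=2 arc(right, 4) ⇒ at (6,5), heading right
t=3 arc(left, 4) ⇒ at (10,9), heading up
no other 3-command option fits: unique.

arc(left, 4), arc(right, 4), arc(left, 4)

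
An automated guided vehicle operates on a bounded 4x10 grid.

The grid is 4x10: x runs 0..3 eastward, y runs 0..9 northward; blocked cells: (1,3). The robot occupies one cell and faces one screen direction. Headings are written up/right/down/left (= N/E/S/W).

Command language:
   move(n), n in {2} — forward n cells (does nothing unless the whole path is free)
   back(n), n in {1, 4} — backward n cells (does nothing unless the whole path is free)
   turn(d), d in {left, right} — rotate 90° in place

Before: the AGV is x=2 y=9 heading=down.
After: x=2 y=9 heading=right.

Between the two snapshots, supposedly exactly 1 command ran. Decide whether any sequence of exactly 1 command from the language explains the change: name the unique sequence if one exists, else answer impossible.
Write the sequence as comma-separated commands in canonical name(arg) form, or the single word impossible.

turn(left)

key: (2,9) unchanged — the single command moves nothing
begin: x=2 y=9 heading=down
[1] after turn(left): x=2 y=9 heading=right
no other 1-command option fits: unique.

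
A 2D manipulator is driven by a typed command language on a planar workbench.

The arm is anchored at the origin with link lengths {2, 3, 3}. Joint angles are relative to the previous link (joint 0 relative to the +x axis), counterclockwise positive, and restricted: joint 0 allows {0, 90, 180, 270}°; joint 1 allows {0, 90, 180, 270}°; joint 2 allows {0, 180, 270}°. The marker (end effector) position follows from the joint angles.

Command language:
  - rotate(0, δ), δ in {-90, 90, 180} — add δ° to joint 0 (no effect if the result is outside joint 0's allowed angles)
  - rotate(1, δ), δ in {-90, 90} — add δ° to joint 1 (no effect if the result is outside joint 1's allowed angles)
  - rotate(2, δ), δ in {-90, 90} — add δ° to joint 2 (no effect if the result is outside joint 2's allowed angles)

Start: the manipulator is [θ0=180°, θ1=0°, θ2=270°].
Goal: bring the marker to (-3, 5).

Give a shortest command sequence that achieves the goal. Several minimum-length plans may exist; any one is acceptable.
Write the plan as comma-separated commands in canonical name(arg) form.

start: [θ0=180°, θ1=0°, θ2=270°]
[1] after rotate(1, 90): [θ0=180°, θ1=90°, θ2=270°]
[2] after rotate(0, -90): [θ0=90°, θ1=90°, θ2=270°]
minimal: 2 command(s), checked below 2.

rotate(1, 90), rotate(0, -90)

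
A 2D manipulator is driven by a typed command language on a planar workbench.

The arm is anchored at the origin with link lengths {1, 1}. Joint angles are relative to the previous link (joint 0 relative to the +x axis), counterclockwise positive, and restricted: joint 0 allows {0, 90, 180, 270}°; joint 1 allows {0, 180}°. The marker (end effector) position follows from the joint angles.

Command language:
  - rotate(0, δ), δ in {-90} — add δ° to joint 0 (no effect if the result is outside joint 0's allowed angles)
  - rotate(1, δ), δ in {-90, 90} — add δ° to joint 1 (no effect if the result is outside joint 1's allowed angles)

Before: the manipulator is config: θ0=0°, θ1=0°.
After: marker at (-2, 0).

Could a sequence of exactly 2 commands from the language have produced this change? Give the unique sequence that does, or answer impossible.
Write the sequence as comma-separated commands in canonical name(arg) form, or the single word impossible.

rotate(0, -90), rotate(0, -90)

begin: config: θ0=0°, θ1=0°
[1] after rotate(0, -90): config: θ0=270°, θ1=0°
[2] after rotate(0, -90): config: θ0=180°, θ1=0°
no rival 2-sequence matches.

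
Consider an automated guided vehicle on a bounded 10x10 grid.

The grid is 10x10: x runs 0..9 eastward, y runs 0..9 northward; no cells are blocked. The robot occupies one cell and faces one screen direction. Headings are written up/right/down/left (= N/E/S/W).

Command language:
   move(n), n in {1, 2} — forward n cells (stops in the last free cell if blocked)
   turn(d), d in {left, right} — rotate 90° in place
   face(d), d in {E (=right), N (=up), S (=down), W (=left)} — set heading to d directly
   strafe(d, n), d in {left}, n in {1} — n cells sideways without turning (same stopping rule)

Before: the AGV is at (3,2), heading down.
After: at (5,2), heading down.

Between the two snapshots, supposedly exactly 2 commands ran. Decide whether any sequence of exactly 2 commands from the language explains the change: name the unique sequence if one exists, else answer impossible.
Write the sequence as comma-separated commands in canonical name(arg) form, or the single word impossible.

key: heading stays S — no command in the sequence turns
begin: at (3,2), heading down
[1] after strafe(left, 1): at (4,2), heading down
[2] after strafe(left, 1): at (5,2), heading down
no other 2-command option fits: unique.

strafe(left, 1), strafe(left, 1)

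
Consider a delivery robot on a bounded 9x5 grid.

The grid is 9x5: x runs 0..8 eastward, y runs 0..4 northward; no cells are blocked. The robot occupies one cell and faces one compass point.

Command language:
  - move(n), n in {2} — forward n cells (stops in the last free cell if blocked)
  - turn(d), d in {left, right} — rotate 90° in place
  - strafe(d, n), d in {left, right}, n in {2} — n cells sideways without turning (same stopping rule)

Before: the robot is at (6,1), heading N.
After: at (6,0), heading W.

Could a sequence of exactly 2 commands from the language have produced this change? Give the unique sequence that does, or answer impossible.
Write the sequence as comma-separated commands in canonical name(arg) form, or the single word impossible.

turn(left), strafe(left, 2)

key: strafe(left, 2) runs into the grid edge before its full distance
from: at (6,1), heading N
t=1 turn(left) ⇒ at (6,1), heading W
t=2 strafe(left, 2) ⇒ at (6,0), heading W
all 25 alternatives checked — unique.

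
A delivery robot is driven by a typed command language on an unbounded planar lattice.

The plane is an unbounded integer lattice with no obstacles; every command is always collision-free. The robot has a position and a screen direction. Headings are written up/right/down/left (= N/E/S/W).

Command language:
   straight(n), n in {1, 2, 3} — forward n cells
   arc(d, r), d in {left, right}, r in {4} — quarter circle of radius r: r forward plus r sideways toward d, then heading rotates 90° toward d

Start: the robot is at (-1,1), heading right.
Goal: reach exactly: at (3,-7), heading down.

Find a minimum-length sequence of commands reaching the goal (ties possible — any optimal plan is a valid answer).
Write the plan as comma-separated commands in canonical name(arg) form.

t0: at (-1,1), heading right
t=1 arc(right, 4) ⇒ at (3,-3), heading down
t=2 straight(1) ⇒ at (3,-4), heading down
t=3 straight(3) ⇒ at (3,-7), heading down
minimal: 3 command(s), checked below 3.

arc(right, 4), straight(1), straight(3)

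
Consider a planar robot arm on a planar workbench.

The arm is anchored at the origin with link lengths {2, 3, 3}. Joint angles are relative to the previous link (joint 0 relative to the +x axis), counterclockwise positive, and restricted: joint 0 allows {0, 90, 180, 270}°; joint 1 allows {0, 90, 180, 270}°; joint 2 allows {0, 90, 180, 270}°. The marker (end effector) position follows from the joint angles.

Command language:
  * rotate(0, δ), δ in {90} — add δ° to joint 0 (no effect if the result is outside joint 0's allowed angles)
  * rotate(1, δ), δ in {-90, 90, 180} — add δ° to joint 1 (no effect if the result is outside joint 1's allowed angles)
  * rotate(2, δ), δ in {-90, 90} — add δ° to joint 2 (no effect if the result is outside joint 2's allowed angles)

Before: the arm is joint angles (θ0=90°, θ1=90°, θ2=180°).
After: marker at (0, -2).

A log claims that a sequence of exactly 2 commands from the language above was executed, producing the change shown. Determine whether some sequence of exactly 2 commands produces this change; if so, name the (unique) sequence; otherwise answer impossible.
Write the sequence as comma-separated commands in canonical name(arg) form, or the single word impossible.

start: joint angles (θ0=90°, θ1=90°, θ2=180°)
t=1 rotate(0, 90) ⇒ joint angles (θ0=180°, θ1=90°, θ2=180°)
t=2 rotate(0, 90) ⇒ joint angles (θ0=270°, θ1=90°, θ2=180°)
uniquely the one of 36 2-step routes that fits.

rotate(0, 90), rotate(0, 90)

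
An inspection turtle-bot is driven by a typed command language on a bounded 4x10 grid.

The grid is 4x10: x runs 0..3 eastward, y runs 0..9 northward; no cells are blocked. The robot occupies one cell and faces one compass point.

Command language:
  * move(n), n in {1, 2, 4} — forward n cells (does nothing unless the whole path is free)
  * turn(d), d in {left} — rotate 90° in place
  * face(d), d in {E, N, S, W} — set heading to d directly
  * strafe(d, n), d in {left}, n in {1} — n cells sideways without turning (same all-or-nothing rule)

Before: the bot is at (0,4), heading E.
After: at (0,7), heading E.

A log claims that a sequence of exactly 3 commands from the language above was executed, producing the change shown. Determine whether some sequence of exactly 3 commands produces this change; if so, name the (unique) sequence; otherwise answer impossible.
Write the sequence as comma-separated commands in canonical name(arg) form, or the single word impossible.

key: heading stays E — no command in the sequence turns
t0: at (0,4), heading E
[1] after strafe(left, 1): at (0,5), heading E
[2] after strafe(left, 1): at (0,6), heading E
[3] after strafe(left, 1): at (0,7), heading E
all 729 alternatives checked — unique.

strafe(left, 1), strafe(left, 1), strafe(left, 1)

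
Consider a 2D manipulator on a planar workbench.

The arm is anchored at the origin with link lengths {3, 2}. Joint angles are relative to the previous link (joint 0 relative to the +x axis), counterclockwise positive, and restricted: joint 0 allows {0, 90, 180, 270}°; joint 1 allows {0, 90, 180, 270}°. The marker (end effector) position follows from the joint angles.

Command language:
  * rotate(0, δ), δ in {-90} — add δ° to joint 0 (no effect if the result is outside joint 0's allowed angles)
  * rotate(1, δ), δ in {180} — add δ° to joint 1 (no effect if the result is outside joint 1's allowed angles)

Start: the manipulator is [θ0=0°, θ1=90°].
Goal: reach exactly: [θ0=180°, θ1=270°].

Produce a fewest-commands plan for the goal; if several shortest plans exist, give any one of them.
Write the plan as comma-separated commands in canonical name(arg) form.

rotate(1, 180), rotate(0, -90), rotate(0, -90)

from: [θ0=0°, θ1=90°]
t=1 rotate(1, 180) ⇒ [θ0=0°, θ1=270°]
t=2 rotate(0, -90) ⇒ [θ0=270°, θ1=270°]
t=3 rotate(0, -90) ⇒ [θ0=180°, θ1=270°]
minimal: 3 command(s), checked below 3.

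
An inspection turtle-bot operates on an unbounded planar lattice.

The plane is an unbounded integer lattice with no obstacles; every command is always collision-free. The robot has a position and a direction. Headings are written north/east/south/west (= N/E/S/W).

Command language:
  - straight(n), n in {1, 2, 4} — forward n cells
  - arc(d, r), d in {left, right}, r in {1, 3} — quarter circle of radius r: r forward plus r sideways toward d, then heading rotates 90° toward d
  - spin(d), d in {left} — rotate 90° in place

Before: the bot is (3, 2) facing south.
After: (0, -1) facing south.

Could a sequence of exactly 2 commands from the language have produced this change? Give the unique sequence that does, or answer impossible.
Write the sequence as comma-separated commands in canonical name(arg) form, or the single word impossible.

arc(right, 3), spin(left)

key: heading stays S — rotations cancel among the 2 commands
start: (3, 2) facing south
1. arc(right, 3) → (0, -1) facing west
2. spin(left) → (0, -1) facing south
all 64 alternatives checked — unique.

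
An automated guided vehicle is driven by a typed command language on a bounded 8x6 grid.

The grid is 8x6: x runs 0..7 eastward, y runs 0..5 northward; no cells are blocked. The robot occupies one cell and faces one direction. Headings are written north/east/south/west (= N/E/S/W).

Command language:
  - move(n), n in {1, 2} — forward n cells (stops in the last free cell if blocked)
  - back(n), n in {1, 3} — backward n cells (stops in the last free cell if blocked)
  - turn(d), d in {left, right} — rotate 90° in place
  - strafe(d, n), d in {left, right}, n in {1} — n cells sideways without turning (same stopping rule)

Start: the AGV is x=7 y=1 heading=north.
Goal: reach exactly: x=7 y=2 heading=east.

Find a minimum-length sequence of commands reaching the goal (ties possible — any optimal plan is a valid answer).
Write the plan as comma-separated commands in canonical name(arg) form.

initial: x=7 y=1 heading=north
t=1 move(1) ⇒ x=7 y=2 heading=north
t=2 turn(right) ⇒ x=7 y=2 heading=east
minimal: 2 command(s), checked below 2.

move(1), turn(right)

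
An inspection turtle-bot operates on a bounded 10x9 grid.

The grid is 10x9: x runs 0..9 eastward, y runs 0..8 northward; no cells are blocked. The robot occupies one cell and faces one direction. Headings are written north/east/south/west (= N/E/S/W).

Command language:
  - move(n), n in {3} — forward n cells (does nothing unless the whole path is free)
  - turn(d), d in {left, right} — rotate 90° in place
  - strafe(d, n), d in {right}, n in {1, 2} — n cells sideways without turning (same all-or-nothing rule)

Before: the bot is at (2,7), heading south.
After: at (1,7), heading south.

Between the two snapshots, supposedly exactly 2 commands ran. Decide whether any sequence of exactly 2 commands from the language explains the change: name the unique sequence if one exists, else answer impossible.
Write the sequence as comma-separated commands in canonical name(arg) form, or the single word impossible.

strafe(right, 1), strafe(right, 2)

key: still facing S at the end — nothing in the sequence rotates
t0: at (2,7), heading south
step 1 (strafe(right, 1)): at (1,7), heading south
step 2 (strafe(right, 2)): at (1,7), heading south
all 25 alternatives checked — unique.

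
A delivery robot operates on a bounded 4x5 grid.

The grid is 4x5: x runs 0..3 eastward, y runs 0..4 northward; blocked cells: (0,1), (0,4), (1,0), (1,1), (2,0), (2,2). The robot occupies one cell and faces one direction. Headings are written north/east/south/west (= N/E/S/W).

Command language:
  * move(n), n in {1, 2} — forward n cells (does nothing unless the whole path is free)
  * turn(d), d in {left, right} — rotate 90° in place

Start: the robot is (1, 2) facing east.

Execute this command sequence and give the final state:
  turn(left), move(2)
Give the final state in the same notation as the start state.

(1, 4) facing north

begin: (1, 2) facing east
t=1 turn(left) ⇒ (1, 2) facing north
t=2 move(2) ⇒ (1, 4) facing north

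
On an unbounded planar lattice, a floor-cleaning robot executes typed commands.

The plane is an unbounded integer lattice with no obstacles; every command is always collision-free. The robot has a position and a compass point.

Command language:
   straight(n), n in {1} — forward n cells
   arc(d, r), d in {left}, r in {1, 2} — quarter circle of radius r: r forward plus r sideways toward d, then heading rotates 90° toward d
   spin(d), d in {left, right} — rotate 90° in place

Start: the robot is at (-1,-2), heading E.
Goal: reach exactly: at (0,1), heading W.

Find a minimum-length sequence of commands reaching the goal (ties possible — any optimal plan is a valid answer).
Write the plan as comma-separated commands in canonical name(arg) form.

t0: at (-1,-2), heading E
t=1 arc(left, 2) ⇒ at (1,0), heading N
t=2 arc(left, 1) ⇒ at (0,1), heading W
shorter routes all fall short; 2 is best.

arc(left, 2), arc(left, 1)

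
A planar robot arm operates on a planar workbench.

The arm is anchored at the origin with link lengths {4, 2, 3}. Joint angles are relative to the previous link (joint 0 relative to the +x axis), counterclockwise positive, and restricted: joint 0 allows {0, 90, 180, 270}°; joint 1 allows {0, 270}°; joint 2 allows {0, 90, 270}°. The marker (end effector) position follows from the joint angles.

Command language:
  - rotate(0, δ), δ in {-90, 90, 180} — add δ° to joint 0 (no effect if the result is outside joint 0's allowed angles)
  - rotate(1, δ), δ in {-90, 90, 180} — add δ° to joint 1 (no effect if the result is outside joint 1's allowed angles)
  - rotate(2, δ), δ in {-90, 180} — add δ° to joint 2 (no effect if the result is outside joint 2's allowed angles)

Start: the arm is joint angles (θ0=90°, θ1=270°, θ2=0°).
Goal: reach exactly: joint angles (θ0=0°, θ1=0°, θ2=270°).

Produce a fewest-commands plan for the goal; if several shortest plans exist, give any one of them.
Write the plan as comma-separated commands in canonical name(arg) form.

rotate(1, 90), rotate(2, -90), rotate(0, -90)

initial: joint angles (θ0=90°, θ1=270°, θ2=0°)
1. rotate(1, 90) → joint angles (θ0=90°, θ1=0°, θ2=0°)
2. rotate(2, -90) → joint angles (θ0=90°, θ1=0°, θ2=270°)
3. rotate(0, -90) → joint angles (θ0=0°, θ1=0°, θ2=270°)
nothing shorter than 3 reaches the goal.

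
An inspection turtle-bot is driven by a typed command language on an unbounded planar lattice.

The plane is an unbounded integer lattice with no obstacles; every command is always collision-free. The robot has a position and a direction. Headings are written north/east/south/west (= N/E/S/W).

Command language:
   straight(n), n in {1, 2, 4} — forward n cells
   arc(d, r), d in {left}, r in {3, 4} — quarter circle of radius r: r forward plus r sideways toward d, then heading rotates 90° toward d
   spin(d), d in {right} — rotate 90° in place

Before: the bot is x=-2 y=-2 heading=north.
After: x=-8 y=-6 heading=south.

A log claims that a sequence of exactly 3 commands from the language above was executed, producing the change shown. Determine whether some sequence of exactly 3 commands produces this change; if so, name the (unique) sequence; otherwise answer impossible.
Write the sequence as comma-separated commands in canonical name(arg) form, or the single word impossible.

arc(left, 3), arc(left, 3), straight(4)

key: cell and facing (now S) both changed — the 3 commands mix motion and turning
begin: x=-2 y=-2 heading=north
1. arc(left, 3) → x=-5 y=1 heading=west
2. arc(left, 3) → x=-8 y=-2 heading=south
3. straight(4) → x=-8 y=-6 heading=south
no rival 3-sequence matches.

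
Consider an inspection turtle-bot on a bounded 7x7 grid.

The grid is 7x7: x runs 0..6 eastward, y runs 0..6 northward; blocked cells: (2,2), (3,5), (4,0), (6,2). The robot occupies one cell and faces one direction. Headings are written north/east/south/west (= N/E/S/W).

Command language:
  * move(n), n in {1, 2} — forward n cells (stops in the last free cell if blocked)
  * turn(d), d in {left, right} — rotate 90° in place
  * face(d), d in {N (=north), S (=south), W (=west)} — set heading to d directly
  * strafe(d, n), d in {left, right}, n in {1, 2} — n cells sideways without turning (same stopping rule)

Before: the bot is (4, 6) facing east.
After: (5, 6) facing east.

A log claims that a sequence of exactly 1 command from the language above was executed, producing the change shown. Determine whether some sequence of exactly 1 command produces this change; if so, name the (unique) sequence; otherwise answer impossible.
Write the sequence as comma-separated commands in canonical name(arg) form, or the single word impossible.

move(1)

key: heading stays E — the single command does not turn
start: (4, 6) facing east
step 1 (move(1)): (5, 6) facing east
all 11 alternatives checked — unique.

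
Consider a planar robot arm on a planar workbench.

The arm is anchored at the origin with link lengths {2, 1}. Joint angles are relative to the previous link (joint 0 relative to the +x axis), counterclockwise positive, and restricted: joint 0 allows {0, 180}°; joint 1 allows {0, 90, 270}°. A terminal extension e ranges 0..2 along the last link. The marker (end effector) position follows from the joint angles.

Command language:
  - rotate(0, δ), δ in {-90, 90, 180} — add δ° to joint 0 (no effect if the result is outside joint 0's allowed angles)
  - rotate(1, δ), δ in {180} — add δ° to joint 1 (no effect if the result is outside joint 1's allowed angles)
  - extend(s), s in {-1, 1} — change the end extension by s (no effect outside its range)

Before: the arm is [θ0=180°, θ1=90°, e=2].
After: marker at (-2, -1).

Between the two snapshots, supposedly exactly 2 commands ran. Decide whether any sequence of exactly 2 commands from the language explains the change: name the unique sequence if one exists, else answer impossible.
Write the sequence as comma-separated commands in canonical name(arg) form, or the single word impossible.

extend(-1), extend(-1)

begin: [θ0=180°, θ1=90°, e=2]
1. extend(-1) → [θ0=180°, θ1=90°, e=1]
2. extend(-1) → [θ0=180°, θ1=90°, e=0]
no rival 2-sequence matches.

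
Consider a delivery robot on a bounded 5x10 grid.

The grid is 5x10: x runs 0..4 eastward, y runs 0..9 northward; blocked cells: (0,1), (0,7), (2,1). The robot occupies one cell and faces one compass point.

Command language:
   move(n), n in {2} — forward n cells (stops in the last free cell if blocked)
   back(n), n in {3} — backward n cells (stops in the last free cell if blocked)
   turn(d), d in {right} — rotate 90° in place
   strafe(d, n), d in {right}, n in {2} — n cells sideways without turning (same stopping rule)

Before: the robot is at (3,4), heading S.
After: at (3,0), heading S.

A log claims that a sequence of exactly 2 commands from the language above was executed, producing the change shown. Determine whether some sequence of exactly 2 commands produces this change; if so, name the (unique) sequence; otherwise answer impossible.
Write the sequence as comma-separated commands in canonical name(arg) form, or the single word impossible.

key: still facing S at the end — nothing in the sequence rotates
from: at (3,4), heading S
t=1 move(2) ⇒ at (3,2), heading S
t=2 move(2) ⇒ at (3,0), heading S
no other 2-command option fits: unique.

move(2), move(2)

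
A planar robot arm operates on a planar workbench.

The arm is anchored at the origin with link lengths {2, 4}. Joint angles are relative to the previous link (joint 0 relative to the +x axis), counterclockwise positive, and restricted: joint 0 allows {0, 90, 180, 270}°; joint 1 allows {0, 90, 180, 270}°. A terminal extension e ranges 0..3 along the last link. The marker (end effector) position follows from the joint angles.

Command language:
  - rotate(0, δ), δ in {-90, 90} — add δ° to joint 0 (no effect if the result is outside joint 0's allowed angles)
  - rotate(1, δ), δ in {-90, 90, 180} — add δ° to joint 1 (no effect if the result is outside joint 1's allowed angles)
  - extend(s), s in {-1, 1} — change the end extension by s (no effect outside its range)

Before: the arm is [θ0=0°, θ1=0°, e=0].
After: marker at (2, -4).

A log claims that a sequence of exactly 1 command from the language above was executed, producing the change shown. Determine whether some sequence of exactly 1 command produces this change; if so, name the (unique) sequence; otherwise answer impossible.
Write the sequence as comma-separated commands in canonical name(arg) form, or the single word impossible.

rotate(1, -90)

t0: [θ0=0°, θ1=0°, e=0]
t=1 rotate(1, -90) ⇒ [θ0=0°, θ1=270°, e=0]
no other 1-command option fits: unique.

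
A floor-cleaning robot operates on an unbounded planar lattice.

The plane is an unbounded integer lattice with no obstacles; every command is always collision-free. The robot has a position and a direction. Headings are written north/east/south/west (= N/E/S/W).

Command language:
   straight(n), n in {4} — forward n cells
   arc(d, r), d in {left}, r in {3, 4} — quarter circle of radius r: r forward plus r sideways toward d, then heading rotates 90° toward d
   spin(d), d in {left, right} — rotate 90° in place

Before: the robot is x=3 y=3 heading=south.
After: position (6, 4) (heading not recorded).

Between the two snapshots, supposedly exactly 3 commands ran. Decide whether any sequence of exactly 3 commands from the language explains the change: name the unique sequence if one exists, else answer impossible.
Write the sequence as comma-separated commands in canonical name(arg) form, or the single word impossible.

key: order matters: swapping arc(left, 3) and straight(4) lands elsewhere
t0: x=3 y=3 heading=south
t=1 arc(left, 3) ⇒ x=6 y=0 heading=east
t=2 spin(left) ⇒ x=6 y=0 heading=north
t=3 straight(4) ⇒ x=6 y=4 heading=north
no rival 3-sequence matches.

arc(left, 3), spin(left), straight(4)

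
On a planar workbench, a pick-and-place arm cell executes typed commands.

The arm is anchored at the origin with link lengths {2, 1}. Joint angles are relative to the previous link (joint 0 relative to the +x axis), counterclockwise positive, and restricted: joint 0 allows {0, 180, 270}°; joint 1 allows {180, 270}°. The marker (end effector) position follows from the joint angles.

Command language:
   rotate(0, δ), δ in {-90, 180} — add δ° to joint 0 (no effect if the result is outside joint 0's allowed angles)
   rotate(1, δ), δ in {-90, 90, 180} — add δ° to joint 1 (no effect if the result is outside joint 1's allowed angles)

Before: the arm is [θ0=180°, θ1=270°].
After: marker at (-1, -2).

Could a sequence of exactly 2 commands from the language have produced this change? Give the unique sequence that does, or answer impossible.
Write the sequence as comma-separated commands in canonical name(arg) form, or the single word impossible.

rotate(0, 180), rotate(0, -90)

key: order matters: swapping rotate(0, 180) and rotate(0, -90) lands elsewhere
t0: [θ0=180°, θ1=270°]
t=1 rotate(0, 180) ⇒ [θ0=0°, θ1=270°]
t=2 rotate(0, -90) ⇒ [θ0=270°, θ1=270°]
uniquely the one of 25 2-step routes that fits.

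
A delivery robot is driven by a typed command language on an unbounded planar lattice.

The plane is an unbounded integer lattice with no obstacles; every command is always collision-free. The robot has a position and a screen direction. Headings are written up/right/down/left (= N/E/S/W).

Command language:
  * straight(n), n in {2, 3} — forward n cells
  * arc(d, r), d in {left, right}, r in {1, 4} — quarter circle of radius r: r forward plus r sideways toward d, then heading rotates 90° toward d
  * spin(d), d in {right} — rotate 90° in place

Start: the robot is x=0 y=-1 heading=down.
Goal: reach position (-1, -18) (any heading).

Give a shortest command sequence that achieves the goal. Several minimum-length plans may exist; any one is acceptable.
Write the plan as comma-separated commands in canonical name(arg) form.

arc(left, 4), arc(right, 4), arc(right, 1), arc(left, 4), arc(right, 4)

start: x=0 y=-1 heading=down
t=1 arc(left, 4) ⇒ x=4 y=-5 heading=right
t=2 arc(right, 4) ⇒ x=8 y=-9 heading=down
t=3 arc(right, 1) ⇒ x=7 y=-10 heading=left
t=4 arc(left, 4) ⇒ x=3 y=-14 heading=down
t=5 arc(right, 4) ⇒ x=-1 y=-18 heading=left
no 4-step plan works, so 5 is optimal.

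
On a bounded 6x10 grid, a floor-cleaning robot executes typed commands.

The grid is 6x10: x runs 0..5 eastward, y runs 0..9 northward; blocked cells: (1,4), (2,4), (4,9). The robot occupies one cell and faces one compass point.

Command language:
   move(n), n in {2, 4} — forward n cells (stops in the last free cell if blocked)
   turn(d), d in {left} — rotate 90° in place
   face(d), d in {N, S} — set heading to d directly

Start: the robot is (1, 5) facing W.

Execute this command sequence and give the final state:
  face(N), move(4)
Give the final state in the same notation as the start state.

begin: (1, 5) facing W
1. face(N) → (1, 5) facing N
2. move(4) → (1, 9) facing N

(1, 9) facing N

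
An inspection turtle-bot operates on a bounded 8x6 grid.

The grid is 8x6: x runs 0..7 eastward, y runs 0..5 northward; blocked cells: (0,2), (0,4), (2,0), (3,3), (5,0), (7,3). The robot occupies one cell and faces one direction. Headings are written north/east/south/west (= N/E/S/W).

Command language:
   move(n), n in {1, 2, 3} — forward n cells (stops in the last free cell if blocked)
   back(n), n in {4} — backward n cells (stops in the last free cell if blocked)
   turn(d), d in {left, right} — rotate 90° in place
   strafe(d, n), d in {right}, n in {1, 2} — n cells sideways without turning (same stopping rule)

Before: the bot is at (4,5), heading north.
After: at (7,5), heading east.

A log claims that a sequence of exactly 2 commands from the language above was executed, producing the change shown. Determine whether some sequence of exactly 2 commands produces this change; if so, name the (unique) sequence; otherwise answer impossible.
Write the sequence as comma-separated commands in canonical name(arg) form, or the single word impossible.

key: running move(3) before turn(right) would end elsewhere — order is forced
start: at (4,5), heading north
[1] after turn(right): at (4,5), heading east
[2] after move(3): at (7,5), heading east
all 64 alternatives checked — unique.

turn(right), move(3)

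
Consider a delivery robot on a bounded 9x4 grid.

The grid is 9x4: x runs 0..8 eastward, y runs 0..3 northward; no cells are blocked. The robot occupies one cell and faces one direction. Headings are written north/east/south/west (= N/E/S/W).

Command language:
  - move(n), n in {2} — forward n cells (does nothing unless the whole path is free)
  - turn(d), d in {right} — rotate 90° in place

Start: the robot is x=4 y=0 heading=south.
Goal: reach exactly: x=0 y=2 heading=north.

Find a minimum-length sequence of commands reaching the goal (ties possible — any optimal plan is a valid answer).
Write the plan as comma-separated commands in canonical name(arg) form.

start: x=4 y=0 heading=south
t=1 turn(right) ⇒ x=4 y=0 heading=west
t=2 move(2) ⇒ x=2 y=0 heading=west
t=3 move(2) ⇒ x=0 y=0 heading=west
t=4 turn(right) ⇒ x=0 y=0 heading=north
t=5 move(2) ⇒ x=0 y=2 heading=north
shorter routes all fall short; 5 is best.

turn(right), move(2), move(2), turn(right), move(2)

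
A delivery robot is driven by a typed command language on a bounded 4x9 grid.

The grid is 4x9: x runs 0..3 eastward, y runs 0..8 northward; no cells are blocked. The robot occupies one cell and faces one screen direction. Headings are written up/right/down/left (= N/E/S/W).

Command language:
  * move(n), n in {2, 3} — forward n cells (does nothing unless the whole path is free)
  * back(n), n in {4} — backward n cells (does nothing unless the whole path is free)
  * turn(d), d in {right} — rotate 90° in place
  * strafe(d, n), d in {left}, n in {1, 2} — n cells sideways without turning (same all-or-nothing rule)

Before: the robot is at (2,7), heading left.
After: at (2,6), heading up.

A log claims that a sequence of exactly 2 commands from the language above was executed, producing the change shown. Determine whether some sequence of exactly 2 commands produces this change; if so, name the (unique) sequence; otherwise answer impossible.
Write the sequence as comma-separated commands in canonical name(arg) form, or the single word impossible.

strafe(left, 1), turn(right)

key: order matters: swapping strafe(left, 1) and turn(right) lands elsewhere
from: at (2,7), heading left
step 1 (strafe(left, 1)): at (2,6), heading left
step 2 (turn(right)): at (2,6), heading up
all 36 alternatives checked — unique.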